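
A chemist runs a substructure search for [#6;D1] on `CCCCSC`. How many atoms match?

2

Check the 6 heavy atoms by environment: 3× C (D2) → no; 1× S (D2) → no; 2× C (D1) → match.
That gives 2 matching atoms.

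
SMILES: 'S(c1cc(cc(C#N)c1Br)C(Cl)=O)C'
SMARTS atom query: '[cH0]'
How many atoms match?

The query [cH0] means: aromatic carbon with no attached hydrogen (substituted or ring-fusion).
Check the 14 heavy atoms by environment: 2× c (aromatic, H1) → no; 4× c (aromatic, H0) → match; 1× S (H0) → no; 1× C (H3) → no; 2× C (H0) → no; 1× N (H0) → no; 1× O (H0) → no; 1× Cl (H0) → no; 1× Br (H0) → no.
That gives 4 matching atoms.

4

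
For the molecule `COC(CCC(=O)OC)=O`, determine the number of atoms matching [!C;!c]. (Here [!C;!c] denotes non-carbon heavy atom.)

The query [!C;!c] means: neither aliphatic nor aromatic carbon — same as [!#6].
Check the 10 heavy atoms by environment: 6× C → no; 4× O → match.
That gives 4 matching atoms.

4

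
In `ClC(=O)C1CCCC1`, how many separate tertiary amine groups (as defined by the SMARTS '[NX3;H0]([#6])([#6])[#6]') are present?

0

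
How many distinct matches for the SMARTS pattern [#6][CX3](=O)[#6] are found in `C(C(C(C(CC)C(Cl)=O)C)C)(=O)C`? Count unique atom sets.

1

[#6][CX3](=O)[#6] is the SMARTS for a ketone: a carbonyl carbon (no H) flanked by two carbons.
Exactly one fragment in the molecule meets all constraints, giving 1 match.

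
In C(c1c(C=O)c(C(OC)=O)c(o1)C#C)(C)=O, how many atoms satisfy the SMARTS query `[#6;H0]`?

7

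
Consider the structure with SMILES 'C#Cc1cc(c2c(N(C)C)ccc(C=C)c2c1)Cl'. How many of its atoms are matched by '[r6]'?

10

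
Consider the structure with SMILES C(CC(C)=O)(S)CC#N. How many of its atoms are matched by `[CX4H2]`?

2

The query [CX4H2] means: sp3 carbon (X4) with exactly two hydrogens.
Check the 9 heavy atoms by environment: 2× C (H2, X4) → match; 1× C (H1, X4) → no; 1× C (H0, X2) → no; 1× N (H0, X1) → no; 1× S (H1, X2) → no; 1× C (H0, X3) → no; 1× O (H0, X1) → no; 1× C (H3, X4) → no.
That gives 2 matching atoms.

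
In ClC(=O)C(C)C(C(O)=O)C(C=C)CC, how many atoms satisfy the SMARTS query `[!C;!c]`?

4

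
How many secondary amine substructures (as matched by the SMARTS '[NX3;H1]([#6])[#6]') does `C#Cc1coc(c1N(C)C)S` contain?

0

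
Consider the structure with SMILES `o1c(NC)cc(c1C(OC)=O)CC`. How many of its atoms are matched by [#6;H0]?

4

The query [#6;H0] means: any carbon with no attached hydrogen.
Check the 13 heavy atoms by environment: 1× o (aromatic, H0) → no; 3× c (aromatic, H0) → match; 1× c (aromatic, H1) → no; 1× C (H2) → no; 3× C (H3) → no; 1× C (H0) → match; 2× O (H0) → no; 1× N (H1) → no.
Summing the matching environments: 3 + 1 = 4 matching atoms.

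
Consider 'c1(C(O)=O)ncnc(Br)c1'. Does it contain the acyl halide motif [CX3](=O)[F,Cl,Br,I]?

No

The pattern [CX3](=O)[F,Cl,Br,I] describes a carbonyl carbon bonded to a halogen — an acyl halide.
The closest candidate here is a carboxylic acid group (-C(=O)OH), but the carbonyl is bonded to -OH, not to a halogen. No other fragment satisfies the full query, so there is no match.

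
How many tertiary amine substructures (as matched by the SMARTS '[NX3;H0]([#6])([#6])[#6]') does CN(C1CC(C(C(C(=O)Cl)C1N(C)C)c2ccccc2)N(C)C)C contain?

3

[NX3;H0]([#6])([#6])[#6] is the SMARTS for a tertiary amine: a trivalent nitrogen with no H, bonded to three carbons.
The molecule carries 3 separate instances of a dimethylamino group (-N(CH3)2) meeting every constraint; each maps to a distinct set of atoms, giving 3 matches.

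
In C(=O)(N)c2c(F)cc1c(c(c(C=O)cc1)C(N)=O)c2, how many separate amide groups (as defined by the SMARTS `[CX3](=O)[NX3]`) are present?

2

[CX3](=O)[NX3] is the SMARTS for an amide: a carbonyl carbon bonded to a trivalent nitrogen.
The molecule carries 2 separate instances of a primary amide (-C(=O)NH2) meeting every constraint; each maps to a distinct set of atoms, giving 2 matches.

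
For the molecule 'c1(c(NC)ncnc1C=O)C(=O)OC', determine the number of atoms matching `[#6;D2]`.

Check the 14 heavy atoms by environment: 2× n (aromatic, D2) → no; 1× c (aromatic, D2) → match; 3× c (aromatic, D3) → no; 1× C (D3) → no; 2× O (D1) → no; 1× O (D2) → no; 2× C (D1) → no; 1× N (D2) → no; 1× C (D2) → match.
Summing the matching environments: 1 + 1 = 2 matching atoms.

2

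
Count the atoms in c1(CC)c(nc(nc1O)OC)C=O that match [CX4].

The query [CX4] means: C with X4: aliphatic carbon with exactly 4 total connections (bonds + H).
Check the 13 heavy atoms by environment: 2× n (aromatic, X2) → no; 4× c (aromatic, X3) → no; 3× C (X4) → match; 2× O (X2) → no; 1× C (X3) → no; 1× O (X1) → no.
That gives 3 matching atoms.

3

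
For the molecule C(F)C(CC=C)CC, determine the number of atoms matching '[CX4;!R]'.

5

Check the 8 heavy atoms by environment: 5× C (X4, acyclic) → match; 1× F (X1, acyclic) → no; 2× C (X3, acyclic) → no.
That gives 5 matching atoms.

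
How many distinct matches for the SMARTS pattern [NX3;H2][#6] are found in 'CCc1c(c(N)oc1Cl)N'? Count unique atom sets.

2

[NX3;H2][#6] is the SMARTS for a primary amine: a trivalent nitrogen with two H attached to carbon.
The molecule carries 2 separate instances of a primary amino group (-NH2) meeting every constraint; each maps to a distinct set of atoms, giving 2 matches.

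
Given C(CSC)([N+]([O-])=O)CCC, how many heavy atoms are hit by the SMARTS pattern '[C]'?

Check the 10 heavy atoms by environment: 6× C → match; 1× S → no; 1× N (charge +1) → no; 1× O (charge -1) → no; 1× O → no.
That gives 6 matching atoms.

6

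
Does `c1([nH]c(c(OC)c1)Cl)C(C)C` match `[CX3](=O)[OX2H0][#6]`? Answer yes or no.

The pattern [CX3](=O)[OX2H0][#6] describes a carbonyl carbon bonded to an oxygen that is itself bonded to carbon (no H on that O) — an ester.
The closest candidate here is a methoxy ether (-OCH3), but the ether oxygen is not adjacent to a C=O carbon. No other fragment satisfies the full query, so there is no match.

No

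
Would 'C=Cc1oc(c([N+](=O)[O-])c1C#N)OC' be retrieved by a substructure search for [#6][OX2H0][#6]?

Yes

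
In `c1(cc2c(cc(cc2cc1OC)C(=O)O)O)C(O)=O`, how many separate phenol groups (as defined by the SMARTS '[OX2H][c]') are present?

1

[OX2H][c] is the SMARTS for a phenol: a hydroxyl oxygen attached to an aromatic carbon.
Exactly one fragment in the molecule meets all constraints, giving 1 match.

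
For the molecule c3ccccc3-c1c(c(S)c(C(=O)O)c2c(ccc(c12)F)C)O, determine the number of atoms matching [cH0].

9

The query [cH0] means: aromatic carbon with no attached hydrogen (substituted or ring-fusion).
Check the 23 heavy atoms by environment: 9× c (aromatic, H0) → match; 7× c (aromatic, H1) → no; 1× C (H3) → no; 1× C (H0) → no; 1× O (H0) → no; 2× O (H1) → no; 1× S (H1) → no; 1× F (H0) → no.
That gives 9 matching atoms.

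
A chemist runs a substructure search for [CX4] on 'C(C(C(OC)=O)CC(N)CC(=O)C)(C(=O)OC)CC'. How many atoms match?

The query [CX4] means: C with X4: aliphatic carbon with exactly 4 total connections (bonds + H).
Check the 19 heavy atoms by environment: 10× C (X4) → match; 3× C (X3) → no; 3× O (X1) → no; 2× O (X2) → no; 1× N (X3) → no.
That gives 10 matching atoms.

10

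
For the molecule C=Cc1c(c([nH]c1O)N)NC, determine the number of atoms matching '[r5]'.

The query [r5] means: r5 matches atoms in a five-membered ring.
Check the 11 heavy atoms by environment: 1× n (aromatic, in 5-ring) → match; 4× c (aromatic, in 5-ring) → match; 2× N (acyclic) → no; 3× C (acyclic) → no; 1× O (acyclic) → no.
Summing the matching environments: 1 + 4 = 5 matching atoms.

5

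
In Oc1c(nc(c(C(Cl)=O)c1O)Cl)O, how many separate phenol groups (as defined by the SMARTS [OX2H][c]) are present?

[OX2H][c] is the SMARTS for a phenol: a hydroxyl oxygen attached to an aromatic carbon.
The molecule carries 3 separate instances of a hydroxyl group (-OH) meeting every constraint; each maps to a distinct set of atoms, giving 3 matches.

3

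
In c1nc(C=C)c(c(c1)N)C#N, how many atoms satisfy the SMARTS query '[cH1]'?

2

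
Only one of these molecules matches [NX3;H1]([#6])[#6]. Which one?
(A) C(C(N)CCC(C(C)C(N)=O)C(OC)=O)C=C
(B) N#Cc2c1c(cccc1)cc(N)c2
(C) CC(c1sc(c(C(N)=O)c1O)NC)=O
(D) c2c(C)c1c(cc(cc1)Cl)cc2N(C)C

C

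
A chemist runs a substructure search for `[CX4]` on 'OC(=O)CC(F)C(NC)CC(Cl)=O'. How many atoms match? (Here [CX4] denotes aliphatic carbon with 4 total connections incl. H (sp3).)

5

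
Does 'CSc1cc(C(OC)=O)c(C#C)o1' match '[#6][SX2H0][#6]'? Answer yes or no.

Yes

The pattern [#6][SX2H0][#6] describes an aliphatic sulfur bridging two carbons with no H on the sulfur — a thioether.
The molecule carries a methylthio ether (-SCH3), whose atoms satisfy every constraint of the query, so the pattern matches.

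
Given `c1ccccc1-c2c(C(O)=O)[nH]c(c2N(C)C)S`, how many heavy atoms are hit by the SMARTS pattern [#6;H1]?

5

The query [#6;H1] means: any carbon bearing exactly one hydrogen.
Check the 18 heavy atoms by environment: 1× n (aromatic, H1) → no; 5× c (aromatic, H0) → no; 1× N (H0) → no; 2× C (H3) → no; 1× C (H0) → no; 1× O (H0) → no; 1× O (H1) → no; 1× S (H1) → no; 5× c (aromatic, H1) → match.
That gives 5 matching atoms.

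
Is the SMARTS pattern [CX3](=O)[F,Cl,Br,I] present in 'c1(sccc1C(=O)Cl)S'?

The pattern [CX3](=O)[F,Cl,Br,I] describes a carbonyl carbon bonded to a halogen — an acyl halide.
The molecule carries an acyl chloride (-C(=O)Cl), whose atoms satisfy every constraint of the query, so the pattern matches.

Yes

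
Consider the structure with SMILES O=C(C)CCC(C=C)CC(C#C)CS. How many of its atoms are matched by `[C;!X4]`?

5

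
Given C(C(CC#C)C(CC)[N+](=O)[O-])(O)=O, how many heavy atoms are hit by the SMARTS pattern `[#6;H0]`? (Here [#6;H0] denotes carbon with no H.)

Check the 13 heavy atoms by environment: 2× C (H2) → no; 3× C (H1) → no; 2× C (H0) → match; 2× O (H0) → no; 1× O (H1) → no; 1× C (H3) → no; 1× N (charge +1, H0) → no; 1× O (charge -1, H0) → no.
That gives 2 matching atoms.

2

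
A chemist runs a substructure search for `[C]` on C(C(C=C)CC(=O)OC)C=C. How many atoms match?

9

Check the 11 heavy atoms by environment: 9× C → match; 2× O → no.
That gives 9 matching atoms.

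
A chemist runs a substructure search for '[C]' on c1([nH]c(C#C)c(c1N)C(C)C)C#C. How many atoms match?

7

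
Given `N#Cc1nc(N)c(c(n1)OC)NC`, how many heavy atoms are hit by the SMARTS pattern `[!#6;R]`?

The query [!#6;R] means: non-carbon atom that is part of a ring.
Check the 13 heavy atoms by environment: 2× n (aromatic, in 6-ring) → match; 4× c (aromatic, in 6-ring) → no; 1× O (acyclic) → no; 3× C (acyclic) → no; 3× N (acyclic) → no.
That gives 2 matching atoms.

2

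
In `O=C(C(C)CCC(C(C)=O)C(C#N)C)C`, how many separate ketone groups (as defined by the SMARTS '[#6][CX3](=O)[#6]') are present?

2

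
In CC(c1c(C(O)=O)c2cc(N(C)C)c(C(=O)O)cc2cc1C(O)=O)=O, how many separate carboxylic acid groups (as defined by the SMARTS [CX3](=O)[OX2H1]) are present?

3

[CX3](=O)[OX2H1] is the SMARTS for a carboxylic acid: an sp2 carbon double-bonded to O and single-bonded to an -OH oxygen.
The molecule carries 3 separate instances of a carboxylic acid group (-C(=O)OH) meeting every constraint; each maps to a distinct set of atoms, giving 3 matches.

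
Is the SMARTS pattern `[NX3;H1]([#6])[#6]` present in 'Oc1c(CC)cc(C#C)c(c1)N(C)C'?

No

The pattern [NX3;H1]([#6])[#6] describes a trivalent nitrogen with one H, bonded to two carbons — a secondary amine.
The closest candidate here is a dimethylamino group (-N(CH3)2), but the nitrogen has H0, not H1. No other fragment satisfies the full query, so there is no match.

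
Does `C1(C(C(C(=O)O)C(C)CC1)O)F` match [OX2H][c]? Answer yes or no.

The pattern [OX2H][c] describes a hydroxyl oxygen attached to an aromatic carbon — a phenol.
The closest candidate here is a hydroxyl group (-OH), but the -OH is on an aliphatic carbon, not an aromatic c. No other fragment satisfies the full query, so there is no match.

No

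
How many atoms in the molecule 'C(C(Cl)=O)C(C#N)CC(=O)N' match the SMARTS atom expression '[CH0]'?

3

Check the 11 heavy atoms by environment: 2× C (H2) → no; 1× C (H1) → no; 3× C (H0) → match; 2× O (H0) → no; 1× N (H2) → no; 1× Cl (H0) → no; 1× N (H0) → no.
That gives 3 matching atoms.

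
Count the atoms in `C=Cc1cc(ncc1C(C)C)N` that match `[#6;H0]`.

Check the 12 heavy atoms by environment: 1× n (aromatic, H0) → no; 2× c (aromatic, H1) → no; 3× c (aromatic, H0) → match; 2× C (H1) → no; 1× C (H2) → no; 2× C (H3) → no; 1× N (H2) → no.
That gives 3 matching atoms.

3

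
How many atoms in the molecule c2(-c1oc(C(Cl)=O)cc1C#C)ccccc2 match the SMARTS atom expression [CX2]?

The query [CX2] means: C with X2: aliphatic carbon with exactly 2 total connections.
Check the 16 heavy atoms by environment: 1× o (aromatic, X2) → no; 10× c (aromatic, X3) → no; 2× C (X2) → match; 1× C (X3) → no; 1× O (X1) → no; 1× Cl (X1) → no.
That gives 2 matching atoms.

2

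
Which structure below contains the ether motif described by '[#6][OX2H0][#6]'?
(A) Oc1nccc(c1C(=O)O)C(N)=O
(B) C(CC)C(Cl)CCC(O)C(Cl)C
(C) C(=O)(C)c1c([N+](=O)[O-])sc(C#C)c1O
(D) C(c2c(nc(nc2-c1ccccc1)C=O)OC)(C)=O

[#6][OX2H0][#6] describes an aliphatic oxygen bridging two carbons with no H on the oxygen (an ether).
(A) has a carboxylic acid group (-C(=O)OH) but the -OH oxygen has H1; the =O is OX1, not OX2.
(B) has a hydroxyl group (-OH) but the oxygen has H1, not H0 bridging two carbons.
(C) has a hydroxyl group (-OH) but the oxygen has H1, not H0 bridging two carbons.
(D) contains a methoxy ether (-OCH3), which satisfies every atom and bond constraint.
So the answer is (D).

D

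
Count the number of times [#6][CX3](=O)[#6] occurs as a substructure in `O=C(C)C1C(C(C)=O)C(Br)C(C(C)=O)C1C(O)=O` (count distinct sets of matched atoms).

[#6][CX3](=O)[#6] is the SMARTS for a ketone: a carbonyl carbon (no H) flanked by two carbons.
The molecule carries 3 separate instances of an acetyl/ketone group (-C(=O)CH3) meeting every constraint; each maps to a distinct set of atoms, giving 3 matches.

3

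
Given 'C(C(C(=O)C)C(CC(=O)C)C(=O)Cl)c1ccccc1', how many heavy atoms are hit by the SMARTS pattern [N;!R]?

The query [N;!R] means: aliphatic nitrogen not in a ring.
Check the 19 heavy atoms by environment: 9× C (acyclic) → no; 6× c (aromatic, in 6-ring) → no; 3× O (acyclic) → no; 1× Cl (acyclic) → no.
No environment satisfies the query, so 0 matching atoms.

0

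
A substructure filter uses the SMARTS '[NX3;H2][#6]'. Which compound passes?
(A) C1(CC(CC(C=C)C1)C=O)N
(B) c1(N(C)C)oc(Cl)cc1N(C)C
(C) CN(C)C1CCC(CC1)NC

A

[NX3;H2][#6] describes a trivalent nitrogen with two H attached to carbon (a primary amine).
(A) contains a primary amino group (-NH2), which satisfies every atom and bond constraint.
(B) has a dimethylamino group (-N(CH3)2) but the nitrogen has H0, not H2.
(C) has an N-methylamino group (-NHCH3) but the nitrogen bears two carbons and only one H (H1), not H2.
So the answer is (A).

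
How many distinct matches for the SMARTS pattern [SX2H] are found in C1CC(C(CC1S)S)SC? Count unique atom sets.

[SX2H] is the SMARTS for a thiol: an aliphatic sulfur with two connections, one being H.
The molecule carries 2 separate instances of a thiol (-SH) meeting every constraint; each maps to a distinct set of atoms, giving 2 matches.

2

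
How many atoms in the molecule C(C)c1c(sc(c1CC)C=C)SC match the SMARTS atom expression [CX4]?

The query [CX4] means: C with X4: aliphatic carbon with exactly 4 total connections (bonds + H).
Check the 13 heavy atoms by environment: 1× s (aromatic, X2) → no; 4× c (aromatic, X3) → no; 5× C (X4) → match; 1× S (X2) → no; 2× C (X3) → no.
That gives 5 matching atoms.

5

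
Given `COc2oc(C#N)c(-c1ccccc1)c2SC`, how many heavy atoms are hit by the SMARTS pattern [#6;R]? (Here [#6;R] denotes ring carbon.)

10

Check the 17 heavy atoms by environment: 1× o (aromatic, in 5-ring) → no; 4× c (aromatic, in 5-ring) → match; 1× S (acyclic) → no; 3× C (acyclic) → no; 1× O (acyclic) → no; 1× N (acyclic) → no; 6× c (aromatic, in 6-ring) → match.
Summing the matching environments: 4 + 6 = 10 matching atoms.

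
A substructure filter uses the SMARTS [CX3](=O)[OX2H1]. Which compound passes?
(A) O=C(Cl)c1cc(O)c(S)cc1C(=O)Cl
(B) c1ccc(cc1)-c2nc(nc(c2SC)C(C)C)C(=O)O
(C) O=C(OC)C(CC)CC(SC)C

[CX3](=O)[OX2H1] describes an sp2 carbon double-bonded to O and single-bonded to an -OH oxygen (a carboxylic acid).
(A) has an acyl chloride (-C(=O)Cl) but the carbonyl is bonded to Cl, not to an -OH oxygen.
(B) contains a carboxylic acid group (-C(=O)OH), which satisfies every atom and bond constraint.
(C) has a methyl-ester group (-C(=O)OCH3) but the singly-bonded O has no H (OX2H0, not OX2H1).
So the answer is (B).

B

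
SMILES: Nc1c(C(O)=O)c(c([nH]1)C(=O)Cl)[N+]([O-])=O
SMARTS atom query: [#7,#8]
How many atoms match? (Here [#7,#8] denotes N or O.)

8

Check the 15 heavy atoms by environment: 1× n (aromatic) → match; 4× c (aromatic) → no; 1× N → match; 2× C → no; 4× O → match; 1× Cl → no; 1× N (charge +1) → match; 1× O (charge -1) → match.
Summing the matching environments: 1 + 1 + 4 + 1 + 1 = 8 matching atoms.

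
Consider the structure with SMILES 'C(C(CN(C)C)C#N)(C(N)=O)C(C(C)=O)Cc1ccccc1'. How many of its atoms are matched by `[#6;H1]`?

8

The query [#6;H1] means: any carbon bearing exactly one hydrogen.
Check the 22 heavy atoms by environment: 2× C (H2) → no; 3× C (H1) → match; 1× c (aromatic, H0) → no; 5× c (aromatic, H1) → match; 3× C (H0) → no; 2× O (H0) → no; 1× N (H2) → no; 2× N (H0) → no; 3× C (H3) → no.
Summing the matching environments: 3 + 5 = 8 matching atoms.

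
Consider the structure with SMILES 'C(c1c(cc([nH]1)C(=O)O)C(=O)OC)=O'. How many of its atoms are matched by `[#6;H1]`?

2

The query [#6;H1] means: any carbon bearing exactly one hydrogen.
Check the 14 heavy atoms by environment: 1× n (aromatic, H1) → no; 3× c (aromatic, H0) → no; 1× c (aromatic, H1) → match; 2× C (H0) → no; 4× O (H0) → no; 1× C (H3) → no; 1× C (H1) → match; 1× O (H1) → no.
Summing the matching environments: 1 + 1 = 2 matching atoms.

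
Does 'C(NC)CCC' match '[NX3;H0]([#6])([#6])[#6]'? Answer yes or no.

No

The pattern [NX3;H0]([#6])([#6])[#6] describes a trivalent nitrogen with no H, bonded to three carbons — a tertiary amine.
The closest candidate here is an N-methylamino group (-NHCH3), but the nitrogen still has one H (H1), not H0. No other fragment satisfies the full query, so there is no match.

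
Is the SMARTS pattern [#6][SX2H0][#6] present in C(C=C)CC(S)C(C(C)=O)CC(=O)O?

No

The pattern [#6][SX2H0][#6] describes an aliphatic sulfur bridging two carbons with no H on the sulfur — a thioether.
The closest candidate here is a thiol (-SH), but the sulfur has H1, not H0 bridging two carbons. No other fragment satisfies the full query, so there is no match.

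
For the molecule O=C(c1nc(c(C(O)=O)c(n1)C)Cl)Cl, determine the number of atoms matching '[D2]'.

2

The query [D2] means: atom with exactly two heavy-atom neighbours.
Check the 14 heavy atoms by environment: 2× n (aromatic, D2) → match; 4× c (aromatic, D3) → no; 2× Cl (D1) → no; 1× C (D1) → no; 2× C (D3) → no; 3× O (D1) → no.
That gives 2 matching atoms.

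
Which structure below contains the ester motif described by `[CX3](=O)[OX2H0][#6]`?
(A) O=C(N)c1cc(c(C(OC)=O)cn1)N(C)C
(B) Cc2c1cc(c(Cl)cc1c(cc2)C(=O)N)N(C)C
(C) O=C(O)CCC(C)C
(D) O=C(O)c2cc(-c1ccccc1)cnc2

[CX3](=O)[OX2H0][#6] describes a carbonyl carbon bonded to an oxygen that is itself bonded to carbon (no H on that O) (an ester).
(A) contains a methyl-ester group (-C(=O)OCH3), which satisfies every atom and bond constraint.
(B) has a primary amide (-C(=O)NH2) but the carbonyl is bonded to N, not to an O-C linkage.
(C) has a carboxylic acid group (-C(=O)OH) but the singly-bonded O carries H (OX2H1, not H0).
(D) has a carboxylic acid group (-C(=O)OH) but the singly-bonded O carries H (OX2H1, not H0).
So the answer is (A).

A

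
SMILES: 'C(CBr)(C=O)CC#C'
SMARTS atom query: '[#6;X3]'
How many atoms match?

1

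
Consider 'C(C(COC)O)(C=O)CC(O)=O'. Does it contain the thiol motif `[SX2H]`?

The pattern [SX2H] describes an aliphatic sulfur with two connections, one being H — a thiol.
The closest candidate here is a hydroxyl group (-OH), but it is an -OH, not an -SH. No other fragment satisfies the full query, so there is no match.

No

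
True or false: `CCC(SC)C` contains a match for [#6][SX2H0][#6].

True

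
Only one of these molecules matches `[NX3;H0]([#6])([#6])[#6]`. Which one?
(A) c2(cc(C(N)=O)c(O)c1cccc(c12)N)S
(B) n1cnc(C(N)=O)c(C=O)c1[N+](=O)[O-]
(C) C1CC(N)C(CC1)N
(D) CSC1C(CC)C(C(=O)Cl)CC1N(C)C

D

[NX3;H0]([#6])([#6])[#6] describes a trivalent nitrogen with no H, bonded to three carbons (a tertiary amine).
(A) has a primary amino group (-NH2) but the nitrogen has H2, not H0 with three carbons.
(B) has a primary amide (-C(=O)NH2) but the amide nitrogen has H2 and only one carbon neighbour.
(C) has a primary amino group (-NH2) but the nitrogen has H2, not H0 with three carbons.
(D) contains a dimethylamino group (-N(CH3)2), which satisfies every atom and bond constraint.
So the answer is (D).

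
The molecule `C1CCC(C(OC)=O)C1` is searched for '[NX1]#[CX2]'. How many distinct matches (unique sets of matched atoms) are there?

[NX1]#[CX2] is the SMARTS for a nitrile: a nitrogen triple-bonded to a two-connected carbon.
No fragment in the molecule satisfies every constraint, giving 0 matches.

0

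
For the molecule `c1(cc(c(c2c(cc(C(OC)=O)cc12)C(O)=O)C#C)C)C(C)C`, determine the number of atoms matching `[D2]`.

5

Check the 23 heavy atoms by environment: 7× c (aromatic, D3) → no; 3× c (aromatic, D2) → match; 3× C (D3) → no; 3× O (D1) → no; 1× O (D2) → match; 5× C (D1) → no; 1× C (D2) → match.
Summing the matching environments: 3 + 1 + 1 = 5 matching atoms.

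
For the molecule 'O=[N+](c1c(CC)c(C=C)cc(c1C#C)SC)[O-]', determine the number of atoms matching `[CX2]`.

The query [CX2] means: C with X2: aliphatic carbon with exactly 2 total connections.
Check the 17 heavy atoms by environment: 6× c (aromatic, X3) → no; 3× C (X4) → no; 1× S (X2) → no; 2× C (X3) → no; 2× C (X2) → match; 1× N (charge +1, X3) → no; 1× O (charge -1, X1) → no; 1× O (X1) → no.
That gives 2 matching atoms.

2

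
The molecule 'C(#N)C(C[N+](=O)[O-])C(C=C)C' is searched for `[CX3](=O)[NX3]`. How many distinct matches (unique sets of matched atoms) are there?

0

[CX3](=O)[NX3] is the SMARTS for an amide: a carbonyl carbon bonded to a trivalent nitrogen.
The molecule has a nitrile (-C#N), but the nitrile N is NX1 (triple-bonded), not NX3; nothing else fits, so there are 0 matches.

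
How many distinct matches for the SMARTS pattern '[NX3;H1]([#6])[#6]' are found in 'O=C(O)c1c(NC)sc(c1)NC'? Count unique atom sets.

2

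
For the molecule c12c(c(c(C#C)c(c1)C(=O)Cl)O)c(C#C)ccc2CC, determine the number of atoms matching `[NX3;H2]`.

The query [NX3;H2] means: aliphatic N with 3 total connections, two of them H — an -NH2 nitrogen (amine or amide).
Check the 20 heavy atoms by environment: 7× c (aromatic, H0, X3) → no; 3× c (aromatic, H1, X3) → no; 1× O (H1, X2) → no; 2× C (H0, X2) → no; 2× C (H1, X2) → no; 1× C (H2, X4) → no; 1× C (H3, X4) → no; 1× C (H0, X3) → no; 1× O (H0, X1) → no; 1× Cl (H0, X1) → no.
No environment satisfies the query, so 0 matching atoms.

0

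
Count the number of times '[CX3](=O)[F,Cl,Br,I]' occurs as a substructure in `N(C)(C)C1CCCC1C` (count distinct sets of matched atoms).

[CX3](=O)[F,Cl,Br,I] is the SMARTS for an acyl halide: a carbonyl carbon bonded to a halogen.
No fragment in the molecule satisfies every constraint, giving 0 matches.

0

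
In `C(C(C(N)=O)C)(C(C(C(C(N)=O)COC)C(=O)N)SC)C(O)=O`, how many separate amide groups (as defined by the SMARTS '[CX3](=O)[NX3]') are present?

[CX3](=O)[NX3] is the SMARTS for an amide: a carbonyl carbon bonded to a trivalent nitrogen.
The molecule carries 3 separate instances of a primary amide (-C(=O)NH2) meeting every constraint; each maps to a distinct set of atoms, giving 3 matches.

3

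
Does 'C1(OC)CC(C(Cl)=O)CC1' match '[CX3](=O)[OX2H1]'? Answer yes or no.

No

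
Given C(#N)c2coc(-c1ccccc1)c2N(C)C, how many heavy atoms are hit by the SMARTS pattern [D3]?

The query [D3] means: atom with exactly three heavy-atom neighbours.
Check the 16 heavy atoms by environment: 1× o (aromatic, D2) → no; 6× c (aromatic, D2) → no; 4× c (aromatic, D3) → match; 1× C (D2) → no; 1× N (D1) → no; 1× N (D3) → match; 2× C (D1) → no.
Summing the matching environments: 4 + 1 = 5 matching atoms.

5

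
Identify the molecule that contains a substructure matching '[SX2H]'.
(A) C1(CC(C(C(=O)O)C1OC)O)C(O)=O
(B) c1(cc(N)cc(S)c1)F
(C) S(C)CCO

B

[SX2H] describes an aliphatic sulfur with two connections, one being H (a thiol).
(A) has a hydroxyl group (-OH) but it is an -OH, not an -SH.
(B) contains a thiol (-SH), which satisfies every atom and bond constraint.
(C) has a hydroxyl group (-OH) but it is an -OH, not an -SH.
So the answer is (B).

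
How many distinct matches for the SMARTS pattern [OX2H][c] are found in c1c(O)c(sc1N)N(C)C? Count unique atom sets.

1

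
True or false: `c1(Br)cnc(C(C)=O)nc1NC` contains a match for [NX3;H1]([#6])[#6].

True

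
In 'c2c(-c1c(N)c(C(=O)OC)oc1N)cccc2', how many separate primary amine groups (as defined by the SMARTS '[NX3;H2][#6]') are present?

2

[NX3;H2][#6] is the SMARTS for a primary amine: a trivalent nitrogen with two H attached to carbon.
The molecule carries 2 separate instances of a primary amino group (-NH2) meeting every constraint; each maps to a distinct set of atoms, giving 2 matches.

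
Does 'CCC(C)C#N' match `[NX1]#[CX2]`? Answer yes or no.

The pattern [NX1]#[CX2] describes a nitrogen triple-bonded to a two-connected carbon — a nitrile.
The molecule carries a nitrile (-C#N), whose atoms satisfy every constraint of the query, so the pattern matches.

Yes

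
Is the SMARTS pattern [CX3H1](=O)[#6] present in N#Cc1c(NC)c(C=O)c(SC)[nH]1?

Yes

The pattern [CX3H1](=O)[#6] describes an sp2 carbon with one H, double-bonded to O and single-bonded to carbon — an aldehyde.
The molecule carries an aldehyde (-CHO), whose atoms satisfy every constraint of the query, so the pattern matches.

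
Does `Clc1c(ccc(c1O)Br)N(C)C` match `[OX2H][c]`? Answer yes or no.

The pattern [OX2H][c] describes a hydroxyl oxygen attached to an aromatic carbon — a phenol.
The molecule carries a hydroxyl group (-OH), whose atoms satisfy every constraint of the query, so the pattern matches.

Yes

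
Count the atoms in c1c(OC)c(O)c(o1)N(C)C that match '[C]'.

3

The query [C] means: uppercase C matches aliphatic (non-aromatic) carbon only.
Check the 11 heavy atoms by environment: 1× o (aromatic) → no; 4× c (aromatic) → no; 1× N → no; 3× C → match; 2× O → no.
That gives 3 matching atoms.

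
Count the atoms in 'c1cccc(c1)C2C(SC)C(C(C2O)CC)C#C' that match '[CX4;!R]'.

3

The query [CX4;!R] means: aliphatic carbon with four total connections, not in a ring.
Check the 18 heavy atoms by environment: 5× C (X4, in 5-ring) → no; 3× C (X4, acyclic) → match; 1× O (X2, acyclic) → no; 6× c (aromatic, X3, in 6-ring) → no; 2× C (X2, acyclic) → no; 1× S (X2, acyclic) → no.
That gives 3 matching atoms.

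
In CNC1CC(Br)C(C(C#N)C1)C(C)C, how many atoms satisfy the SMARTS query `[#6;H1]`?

5

The query [#6;H1] means: any carbon bearing exactly one hydrogen.
Check the 14 heavy atoms by environment: 2× C (H2) → no; 5× C (H1) → match; 1× C (H0) → no; 1× N (H0) → no; 3× C (H3) → no; 1× N (H1) → no; 1× Br (H0) → no.
That gives 5 matching atoms.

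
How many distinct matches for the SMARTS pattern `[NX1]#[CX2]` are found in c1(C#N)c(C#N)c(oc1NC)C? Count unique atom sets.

[NX1]#[CX2] is the SMARTS for a nitrile: a nitrogen triple-bonded to a two-connected carbon.
The molecule carries 2 separate instances of a nitrile (-C#N) meeting every constraint; each maps to a distinct set of atoms, giving 2 matches.

2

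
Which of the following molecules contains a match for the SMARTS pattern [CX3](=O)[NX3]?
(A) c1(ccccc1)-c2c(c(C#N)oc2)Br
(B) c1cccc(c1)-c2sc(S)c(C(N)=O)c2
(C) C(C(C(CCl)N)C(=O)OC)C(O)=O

B

[CX3](=O)[NX3] describes a carbonyl carbon bonded to a trivalent nitrogen (an amide).
(A) has a nitrile (-C#N) but the nitrile N is NX1 (triple-bonded), not NX3.
(B) contains a primary amide (-C(=O)NH2), which satisfies every atom and bond constraint.
(C) has a methyl-ester group (-C(=O)OCH3) but the carbonyl is bonded to O, not to an NX3 nitrogen.
So the answer is (B).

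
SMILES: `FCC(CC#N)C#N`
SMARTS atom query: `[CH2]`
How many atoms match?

2

Check the 8 heavy atoms by environment: 2× C (H2) → match; 1× C (H1) → no; 1× F (H0) → no; 2× C (H0) → no; 2× N (H0) → no.
That gives 2 matching atoms.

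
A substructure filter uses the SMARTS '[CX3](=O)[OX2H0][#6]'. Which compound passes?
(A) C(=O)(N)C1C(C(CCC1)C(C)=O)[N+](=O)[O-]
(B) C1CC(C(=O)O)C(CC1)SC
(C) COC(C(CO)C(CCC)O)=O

C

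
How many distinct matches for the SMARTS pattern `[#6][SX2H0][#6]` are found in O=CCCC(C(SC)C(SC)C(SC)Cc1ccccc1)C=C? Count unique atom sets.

3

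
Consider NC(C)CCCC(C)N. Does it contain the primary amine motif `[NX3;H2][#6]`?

Yes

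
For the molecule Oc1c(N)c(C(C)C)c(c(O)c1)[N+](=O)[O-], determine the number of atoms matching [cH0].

5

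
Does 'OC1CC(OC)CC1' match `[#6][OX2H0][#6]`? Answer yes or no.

Yes

The pattern [#6][OX2H0][#6] describes an aliphatic oxygen bridging two carbons with no H on the oxygen — an ether.
The molecule carries a methoxy ether (-OCH3), whose atoms satisfy every constraint of the query, so the pattern matches.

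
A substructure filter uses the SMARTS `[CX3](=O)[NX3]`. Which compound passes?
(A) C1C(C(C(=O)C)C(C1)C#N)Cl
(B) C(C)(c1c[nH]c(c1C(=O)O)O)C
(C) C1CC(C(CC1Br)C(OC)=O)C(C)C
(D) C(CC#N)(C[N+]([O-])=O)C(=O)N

D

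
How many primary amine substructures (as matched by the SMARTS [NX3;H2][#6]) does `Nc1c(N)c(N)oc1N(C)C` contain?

3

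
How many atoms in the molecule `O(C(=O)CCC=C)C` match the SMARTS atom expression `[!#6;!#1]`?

2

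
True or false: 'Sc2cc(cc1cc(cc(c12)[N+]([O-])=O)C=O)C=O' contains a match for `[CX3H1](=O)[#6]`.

True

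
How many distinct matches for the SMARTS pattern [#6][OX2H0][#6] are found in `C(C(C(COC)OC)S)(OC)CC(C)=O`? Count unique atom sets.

3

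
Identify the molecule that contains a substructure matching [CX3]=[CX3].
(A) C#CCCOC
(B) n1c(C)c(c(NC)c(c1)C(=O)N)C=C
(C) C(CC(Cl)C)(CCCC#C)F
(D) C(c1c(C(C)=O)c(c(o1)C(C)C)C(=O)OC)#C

[CX3]=[CX3] describes a non-aromatic C=C double bond between two sp2 carbons (an alkene).
(A) has an ethynyl group (-C#CH) but the C-C bond is a triple bond, not a double bond.
(B) contains a vinyl group (-CH=CH2), which satisfies every atom and bond constraint.
(C) has an ethynyl group (-C#CH) but the C-C bond is a triple bond, not a double bond.
(D) has an ethynyl group (-C#CH) but the C-C bond is a triple bond, not a double bond.
So the answer is (B).

B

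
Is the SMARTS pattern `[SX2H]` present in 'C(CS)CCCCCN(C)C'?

The pattern [SX2H] describes an aliphatic sulfur with two connections, one being H — a thiol.
The molecule carries a thiol (-SH), whose atoms satisfy every constraint of the query, so the pattern matches.

Yes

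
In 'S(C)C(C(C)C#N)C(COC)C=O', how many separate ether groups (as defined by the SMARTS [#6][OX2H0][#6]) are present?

1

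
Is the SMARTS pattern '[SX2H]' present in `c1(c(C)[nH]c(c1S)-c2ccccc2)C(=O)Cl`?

Yes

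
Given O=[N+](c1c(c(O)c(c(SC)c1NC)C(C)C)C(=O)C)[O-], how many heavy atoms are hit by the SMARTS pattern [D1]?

9

The query [D1] means: atom with exactly one heavy-atom neighbour (degree 1).
Check the 20 heavy atoms by environment: 6× c (aromatic, D3) → no; 1× N (charge +1, D3) → no; 1× O (charge -1, D1) → match; 3× O (D1) → match; 1× N (D2) → no; 5× C (D1) → match; 2× C (D3) → no; 1× S (D2) → no.
Summing the matching environments: 1 + 3 + 5 = 9 matching atoms.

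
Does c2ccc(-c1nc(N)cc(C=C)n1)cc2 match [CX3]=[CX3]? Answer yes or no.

Yes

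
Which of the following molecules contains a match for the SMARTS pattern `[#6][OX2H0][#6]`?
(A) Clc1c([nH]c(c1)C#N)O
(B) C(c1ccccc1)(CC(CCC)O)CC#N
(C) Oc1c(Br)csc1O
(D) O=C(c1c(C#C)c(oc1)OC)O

D

[#6][OX2H0][#6] describes an aliphatic oxygen bridging two carbons with no H on the oxygen (an ether).
(A) has a hydroxyl group (-OH) but the oxygen has H1, not H0 bridging two carbons.
(B) has a hydroxyl group (-OH) but the oxygen has H1, not H0 bridging two carbons.
(C) has a hydroxyl group (-OH) but the oxygen has H1, not H0 bridging two carbons.
(D) contains a methoxy ether (-OCH3), which satisfies every atom and bond constraint.
So the answer is (D).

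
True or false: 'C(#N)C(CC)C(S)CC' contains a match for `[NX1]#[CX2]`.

True

The pattern [NX1]#[CX2] describes a nitrogen triple-bonded to a two-connected carbon — a nitrile.
The molecule carries a nitrile (-C#N), whose atoms satisfy every constraint of the query, so the pattern matches.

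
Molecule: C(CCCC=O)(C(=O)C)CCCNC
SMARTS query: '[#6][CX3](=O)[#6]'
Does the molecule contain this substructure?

The pattern [#6][CX3](=O)[#6] describes a carbonyl carbon (no H) flanked by two carbons — a ketone.
The molecule carries an acetyl/ketone group (-C(=O)CH3), whose atoms satisfy every constraint of the query, so the pattern matches.

Yes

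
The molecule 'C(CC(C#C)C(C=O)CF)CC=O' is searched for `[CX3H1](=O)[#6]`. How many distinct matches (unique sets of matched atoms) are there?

2

[CX3H1](=O)[#6] is the SMARTS for an aldehyde: an sp2 carbon with one H, double-bonded to O and single-bonded to carbon.
The molecule carries 2 separate instances of an aldehyde (-CHO) meeting every constraint; each maps to a distinct set of atoms, giving 2 matches.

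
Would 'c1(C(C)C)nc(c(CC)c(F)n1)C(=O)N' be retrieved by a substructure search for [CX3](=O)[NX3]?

Yes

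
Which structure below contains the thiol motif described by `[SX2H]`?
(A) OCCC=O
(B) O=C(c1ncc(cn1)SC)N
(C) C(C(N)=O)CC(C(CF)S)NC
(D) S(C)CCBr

C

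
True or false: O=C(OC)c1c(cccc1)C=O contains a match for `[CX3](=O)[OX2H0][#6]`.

True

The pattern [CX3](=O)[OX2H0][#6] describes a carbonyl carbon bonded to an oxygen that is itself bonded to carbon (no H on that O) — an ester.
The molecule carries a methyl-ester group (-C(=O)OCH3), whose atoms satisfy every constraint of the query, so the pattern matches.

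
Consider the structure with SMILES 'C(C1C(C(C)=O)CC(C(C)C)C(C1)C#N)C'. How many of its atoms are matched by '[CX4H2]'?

3

Check the 16 heavy atoms by environment: 3× C (H2, X4) → match; 5× C (H1, X4) → no; 1× C (H0, X2) → no; 1× N (H0, X1) → no; 4× C (H3, X4) → no; 1× C (H0, X3) → no; 1× O (H0, X1) → no.
That gives 3 matching atoms.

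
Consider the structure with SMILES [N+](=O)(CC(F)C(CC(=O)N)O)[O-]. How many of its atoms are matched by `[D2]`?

The query [D2] means: atom with exactly two heavy-atom neighbours.
Check the 12 heavy atoms by environment: 2× C (D2) → match; 3× C (D3) → no; 3× O (D1) → no; 1× N (D1) → no; 1× N (charge +1, D3) → no; 1× O (charge -1, D1) → no; 1× F (D1) → no.
That gives 2 matching atoms.

2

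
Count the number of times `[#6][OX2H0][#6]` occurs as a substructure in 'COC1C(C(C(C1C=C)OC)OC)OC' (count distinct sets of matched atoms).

4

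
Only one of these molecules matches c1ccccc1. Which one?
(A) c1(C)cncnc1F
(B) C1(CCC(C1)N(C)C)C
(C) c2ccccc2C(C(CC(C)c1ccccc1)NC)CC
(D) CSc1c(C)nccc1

C

c1ccccc1 describes six aromatic carbons in a ring (a benzene ring).
(A) has a methyl group (-CH3) but no six-membered all-carbon aromatic ring is present.
(B) has a methyl group (-CH3) but no six-membered all-carbon aromatic ring is present.
(C) contains a phenyl ring, which satisfies every atom and bond constraint.
(D) has a methyl group (-CH3) but no six-membered all-carbon aromatic ring is present.
So the answer is (C).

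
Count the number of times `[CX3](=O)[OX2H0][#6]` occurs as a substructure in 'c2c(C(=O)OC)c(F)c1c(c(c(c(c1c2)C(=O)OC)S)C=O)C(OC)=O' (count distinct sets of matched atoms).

3

[CX3](=O)[OX2H0][#6] is the SMARTS for an ester: a carbonyl carbon bonded to an oxygen that is itself bonded to carbon (no H on that O).
The molecule carries 3 separate instances of a methyl-ester group (-C(=O)OCH3) meeting every constraint; each maps to a distinct set of atoms, giving 3 matches.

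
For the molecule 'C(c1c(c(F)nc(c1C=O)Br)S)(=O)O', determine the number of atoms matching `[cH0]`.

5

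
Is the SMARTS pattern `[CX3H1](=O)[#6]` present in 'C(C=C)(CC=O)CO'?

Yes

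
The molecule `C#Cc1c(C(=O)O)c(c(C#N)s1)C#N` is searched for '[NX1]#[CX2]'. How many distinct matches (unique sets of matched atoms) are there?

2

[NX1]#[CX2] is the SMARTS for a nitrile: a nitrogen triple-bonded to a two-connected carbon.
The molecule carries 2 separate instances of a nitrile (-C#N) meeting every constraint; each maps to a distinct set of atoms, giving 2 matches.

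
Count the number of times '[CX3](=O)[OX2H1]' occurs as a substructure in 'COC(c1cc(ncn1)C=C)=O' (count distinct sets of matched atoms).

0

[CX3](=O)[OX2H1] is the SMARTS for a carboxylic acid: an sp2 carbon double-bonded to O and single-bonded to an -OH oxygen.
The molecule has a methyl-ester group (-C(=O)OCH3), but the singly-bonded O has no H (OX2H0, not OX2H1); nothing else fits, so there are 0 matches.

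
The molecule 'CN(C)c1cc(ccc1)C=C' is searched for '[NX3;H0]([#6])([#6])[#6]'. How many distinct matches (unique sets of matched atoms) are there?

1

[NX3;H0]([#6])([#6])[#6] is the SMARTS for a tertiary amine: a trivalent nitrogen with no H, bonded to three carbons.
Exactly one fragment in the molecule meets all constraints, giving 1 match.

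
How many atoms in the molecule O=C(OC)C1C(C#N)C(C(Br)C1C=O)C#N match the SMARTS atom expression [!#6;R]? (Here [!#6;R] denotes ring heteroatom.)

0

The query [!#6;R] means: non-carbon atom that is part of a ring.
Check the 16 heavy atoms by environment: 5× C (in 5-ring) → no; 5× C (acyclic) → no; 3× O (acyclic) → no; 2× N (acyclic) → no; 1× Br (acyclic) → no.
No environment satisfies the query, so 0 matching atoms.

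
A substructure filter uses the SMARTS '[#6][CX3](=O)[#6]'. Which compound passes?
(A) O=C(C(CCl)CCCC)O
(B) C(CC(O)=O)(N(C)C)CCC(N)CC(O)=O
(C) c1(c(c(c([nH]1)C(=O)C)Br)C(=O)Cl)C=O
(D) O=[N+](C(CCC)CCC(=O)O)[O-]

C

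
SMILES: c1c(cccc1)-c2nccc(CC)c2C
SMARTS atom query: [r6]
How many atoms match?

12

The query [r6] means: r6 matches atoms in a six-membered ring.
Check the 15 heavy atoms by environment: 1× n (aromatic, in 6-ring) → match; 11× c (aromatic, in 6-ring) → match; 3× C (acyclic) → no.
Summing the matching environments: 1 + 11 = 12 matching atoms.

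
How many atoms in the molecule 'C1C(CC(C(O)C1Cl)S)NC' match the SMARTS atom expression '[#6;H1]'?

4

The query [#6;H1] means: any carbon bearing exactly one hydrogen.
Check the 11 heavy atoms by environment: 2× C (H2) → no; 4× C (H1) → match; 1× Cl (H0) → no; 1× O (H1) → no; 1× N (H1) → no; 1× C (H3) → no; 1× S (H1) → no.
That gives 4 matching atoms.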